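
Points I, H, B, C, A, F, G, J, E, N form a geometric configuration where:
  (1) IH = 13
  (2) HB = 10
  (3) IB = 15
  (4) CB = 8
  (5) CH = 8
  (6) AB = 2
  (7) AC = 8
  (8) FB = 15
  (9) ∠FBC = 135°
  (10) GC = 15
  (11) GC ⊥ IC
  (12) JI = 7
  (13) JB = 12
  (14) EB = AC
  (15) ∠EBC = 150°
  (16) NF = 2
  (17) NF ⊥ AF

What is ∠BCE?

From the given relations: EB = AC = 8.
Step 1: By the law of cosines on triangle CBE: CE² = 8² + 8² − 2·8·8·cos(150°) = 238.85, so CE ≈ 15.45.
Step 2: By the inverse law of cosines on triangle BCE: cos(∠BCE) = (8² + 15.45² − 8²) / (2·8·15.45) = 238.85/247.28 = 0.9659, so ∠BCE = 15°.

Therefore, the measure of angle ∠BCE = 15°.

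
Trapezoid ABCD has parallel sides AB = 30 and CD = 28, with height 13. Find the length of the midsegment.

The midsegment of a trapezoid = (base1 + base2) / 2
midsegment = (30 + 28) / 2
midsegment = 58 / 2
midsegment = 29

29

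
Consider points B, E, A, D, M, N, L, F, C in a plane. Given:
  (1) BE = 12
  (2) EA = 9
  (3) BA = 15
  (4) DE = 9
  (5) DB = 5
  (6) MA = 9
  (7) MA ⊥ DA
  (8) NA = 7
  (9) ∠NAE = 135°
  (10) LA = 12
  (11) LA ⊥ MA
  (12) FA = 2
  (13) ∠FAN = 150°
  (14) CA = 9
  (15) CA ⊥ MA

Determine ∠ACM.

Step 1: By the law of cosines on triangle CAM: CM² = 9² + 9² − 2·9·9·cos(90°) = 162, so CM = 9·√2.
Step 2: By the inverse law of cosines on triangle ACM: cos(∠ACM) = (9² + (9·√2)² − 9²) / (2·9·9·√2) = 162/229.1 = 0.7071, so ∠ACM = 45°.

Therefore, the measure of angle ∠ACM = 45°.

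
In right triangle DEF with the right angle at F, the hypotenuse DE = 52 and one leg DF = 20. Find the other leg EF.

By the Pythagorean theorem: EF^2 = DE^2 - DF^2
EF^2 = 52^2 - 20^2 = 2704 - 400 = 2304
EF = sqrt(2304) = 48

48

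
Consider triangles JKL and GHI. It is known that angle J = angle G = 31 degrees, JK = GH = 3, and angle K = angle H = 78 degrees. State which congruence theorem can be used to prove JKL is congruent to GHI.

The given information provides:
angle J = angle G = 31 degrees, JK = GH = 3, and angle K = angle H = 78 degrees
This matches the ASA congruence theorem.
Two pairs of corresponding angles and the included side are equal (Angle-Side-Angle).

ASA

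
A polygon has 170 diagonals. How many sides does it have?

Using d = n(n - 3)/2, we solve 170 = n(n - 3)/2.
So n(n - 3) = 340.
Testing n = 20: 20 * 17 = 340 = 340. Correct.
The polygon has 20 sides.

20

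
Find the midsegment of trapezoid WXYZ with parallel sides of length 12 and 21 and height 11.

The midsegment of a trapezoid = (base1 + base2) / 2
midsegment = (12 + 21) / 2
midsegment = 33 / 2
midsegment = 33/2

33/2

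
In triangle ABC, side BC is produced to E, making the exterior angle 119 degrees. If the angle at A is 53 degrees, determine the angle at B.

The exterior angle theorem states that an exterior angle equals the sum of the two non-adjacent interior angles.
So 119 = 53 + angle B, which gives angle B = 119 - 53 = 66 degrees.

66 degrees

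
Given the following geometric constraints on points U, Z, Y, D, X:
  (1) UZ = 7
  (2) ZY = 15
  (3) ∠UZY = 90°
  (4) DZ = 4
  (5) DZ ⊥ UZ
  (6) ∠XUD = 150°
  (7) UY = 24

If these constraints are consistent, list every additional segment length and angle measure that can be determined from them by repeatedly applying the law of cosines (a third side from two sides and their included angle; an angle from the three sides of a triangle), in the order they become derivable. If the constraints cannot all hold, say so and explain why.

These constraints are not satisfiable: by the triangle inequality in triangle ZUY, (1) UZ = 7 and (2) ZY = 15 force UY ≤ 7 + 15 = 22, but (7) says UY = 24. No planar figure meets all of them, so nothing further can be derived.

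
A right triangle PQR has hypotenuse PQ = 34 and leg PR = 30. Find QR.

QR = sqrt(34^2 - 30^2) = sqrt(256) = 16

16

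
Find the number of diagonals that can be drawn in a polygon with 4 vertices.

Each of the 4 vertices connects to 1 non-adjacent vertices via diagonals.
Total connections = 4 × 1 = 4, but each diagonal is counted twice.
Number of diagonals = 4 / 2 = 2.

2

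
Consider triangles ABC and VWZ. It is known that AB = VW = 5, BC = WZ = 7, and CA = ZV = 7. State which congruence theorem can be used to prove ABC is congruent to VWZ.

The given information provides:
AB = VW = 5, BC = WZ = 7, and CA = ZV = 7
This matches the SSS congruence theorem.
All three pairs of corresponding sides are equal (Side-Side-Side).

SSS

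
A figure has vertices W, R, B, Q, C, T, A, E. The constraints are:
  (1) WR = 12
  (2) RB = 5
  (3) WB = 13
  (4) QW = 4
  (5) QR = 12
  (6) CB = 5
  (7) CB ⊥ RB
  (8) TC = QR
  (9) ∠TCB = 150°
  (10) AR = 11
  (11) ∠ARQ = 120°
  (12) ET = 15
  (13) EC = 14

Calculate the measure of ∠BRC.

Step 1: By the law of cosines on triangle RBC: RC² = 5² + 5² − 2·5·5·cos(90°) = 50, so RC = 5·√2.
Step 2: By the inverse law of cosines on triangle BRC: cos(∠BRC) = (5² + (5·√2)² − 5²) / (2·5·5·√2) = 50/70.71 = 0.7071, so ∠BRC = 45°.

Therefore, the measure of angle ∠BRC = 45°.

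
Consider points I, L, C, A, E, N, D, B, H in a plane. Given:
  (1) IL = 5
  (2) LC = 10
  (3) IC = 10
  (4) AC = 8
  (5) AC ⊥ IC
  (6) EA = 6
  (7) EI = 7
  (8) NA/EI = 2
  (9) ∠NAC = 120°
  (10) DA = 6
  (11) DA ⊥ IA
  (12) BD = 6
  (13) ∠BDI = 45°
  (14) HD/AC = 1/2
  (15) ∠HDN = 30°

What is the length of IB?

Step 1: By the law of cosines on triangle ICA: IA² = 10² + 8² − 2·10·8·cos(90°) = 164, so IA = 2·√41.
Step 2: By the law of cosines on triangle DAI: DI² = 6² + (2·√41)² − 2·6·2·√41·cos(90°) = 200, so DI = 10·√2.
Step 3: By the law of cosines on triangle IDB: IB² = (10·√2)² + 6² − 2·10·√2·6·cos(45°) = 116, so IB = 2·√29.

Therefore, the length of IB = 2·√29.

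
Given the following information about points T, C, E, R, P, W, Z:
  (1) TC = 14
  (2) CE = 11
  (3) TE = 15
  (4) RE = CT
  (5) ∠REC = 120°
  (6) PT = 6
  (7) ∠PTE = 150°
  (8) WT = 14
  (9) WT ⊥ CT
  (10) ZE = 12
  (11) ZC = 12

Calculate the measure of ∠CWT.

Step 1: By the law of cosines on triangle WTC: WC² = 14² + 14² − 2·14·14·cos(90°) = 392, so WC = 14·√2.
Step 2: By the inverse law of cosines on triangle CWT: cos(∠CWT) = ((14·√2)² + 14² − 14²) / (2·14·√2·14) = 392/554.37 = 0.7071, so ∠CWT = 45°.

Therefore, the measure of angle ∠CWT = 45°.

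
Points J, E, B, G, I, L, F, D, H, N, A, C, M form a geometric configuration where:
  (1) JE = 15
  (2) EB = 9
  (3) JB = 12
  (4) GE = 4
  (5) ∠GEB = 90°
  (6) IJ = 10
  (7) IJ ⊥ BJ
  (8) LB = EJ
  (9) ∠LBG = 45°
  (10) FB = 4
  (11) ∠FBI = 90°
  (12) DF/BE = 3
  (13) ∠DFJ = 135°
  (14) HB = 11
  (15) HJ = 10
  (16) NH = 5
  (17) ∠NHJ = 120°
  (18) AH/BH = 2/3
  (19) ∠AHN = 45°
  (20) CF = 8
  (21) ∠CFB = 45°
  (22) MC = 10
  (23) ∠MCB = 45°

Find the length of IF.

Step 1: By the law of cosines on triangle BJI: BI² = 12² + 10² − 2·12·10·cos(90°) = 244, so BI = 2·√61.
Step 2: By the law of cosines on triangle IBF: IF² = (2·√61)² + 4² − 2·2·√61·4·cos(90°) = 260, so IF = 2·√65.

Therefore, the length of IF = 2·√65.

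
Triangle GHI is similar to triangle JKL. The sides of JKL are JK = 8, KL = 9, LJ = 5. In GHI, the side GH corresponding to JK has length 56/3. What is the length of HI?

k = 56/3/8 = 7/3. HI = 7/3 * 9 = 21.

21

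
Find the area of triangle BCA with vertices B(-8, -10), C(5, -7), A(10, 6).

Shoelace: Area = (1/2)|-8(-7-6) + 5(6--10) + 10(-10--7)| = (1/2)(154) = 77

77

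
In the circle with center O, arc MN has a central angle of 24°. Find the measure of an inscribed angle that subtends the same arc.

Inscribed angle = 24° / 2 = 12° (inscribed angle theorem).

12°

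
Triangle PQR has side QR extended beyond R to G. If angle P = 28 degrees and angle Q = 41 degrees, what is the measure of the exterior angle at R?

The interior angle at R is 180 - 28 - 41 = 111 degrees.
The exterior angle and interior angle at R are supplementary:
Exterior angle = 180 - 111 = 69 degrees.

69 degrees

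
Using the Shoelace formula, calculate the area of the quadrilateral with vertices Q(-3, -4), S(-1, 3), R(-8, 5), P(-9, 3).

Shoelace: sum of cross terms = 72, Area = (1/2)|72| = 36

36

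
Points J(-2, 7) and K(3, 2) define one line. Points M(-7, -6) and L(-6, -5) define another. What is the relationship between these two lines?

Slope of line 1: m1 = (2 - 7)/(3 - -2) = -5/5 = -1
Slope of line 2: m2 = (-5 - -6)/(-6 - -7) = 1/1 = 1
m1 * m2 = -1, so perpendicular.

Perpendicular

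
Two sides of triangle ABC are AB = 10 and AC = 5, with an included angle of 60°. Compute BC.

By the law of cosines: BC^2 = AB^2 + AC^2 - 2*AB*AC*cos(A)
BC^2 = 10^2 + 5^2 - 2*10*5*cos(60°)
BC^2 = 100 + 25 - 100*(1/2)
BC^2 = 75
BC = 5*sqrt(3)

5*sqrt(3)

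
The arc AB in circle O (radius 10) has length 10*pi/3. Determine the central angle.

θ = 360 × 10*pi/3 / (2π × 10) = 60° (rearranging arc length formula).

60°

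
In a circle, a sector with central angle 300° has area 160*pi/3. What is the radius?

Sector area A = πr² × θ/360, so r² = 360A / (πθ).
r² = 360 × 160*pi/3 / (π × 300)
r² = 64
r = 8

8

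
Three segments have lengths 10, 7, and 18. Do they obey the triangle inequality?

Check the triangle inequality: 10 + 7 = 17 ≤ 18.
Since the sum of two sides does not exceed the third, no triangle can be formed.

No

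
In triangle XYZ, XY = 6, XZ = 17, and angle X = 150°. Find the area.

Area = (1/2)(6)(17) sin(150°) = (1/2)(6)(17)(1/2) = 51/2

51/2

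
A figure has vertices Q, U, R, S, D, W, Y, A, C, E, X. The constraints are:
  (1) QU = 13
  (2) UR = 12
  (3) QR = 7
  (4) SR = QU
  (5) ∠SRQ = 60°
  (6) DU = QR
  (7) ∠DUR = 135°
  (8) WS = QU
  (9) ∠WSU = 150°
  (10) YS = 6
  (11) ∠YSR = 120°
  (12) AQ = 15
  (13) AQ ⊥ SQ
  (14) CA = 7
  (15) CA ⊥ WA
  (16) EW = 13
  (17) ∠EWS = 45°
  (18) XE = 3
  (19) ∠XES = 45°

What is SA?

From the given relations: SR = QU = 13.
Step 1: By the law of cosines on triangle SRQ: SQ² = 13² + 7² − 2·13·7·cos(60°) = 127, so SQ = √127.
Step 2: By the law of cosines on triangle SQA: SA² = √127² + 15² − 2·√127·15·cos(90°) = 352, so SA = 4·√22.

Therefore, the length of SA = 4·√22.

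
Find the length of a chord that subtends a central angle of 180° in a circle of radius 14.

Chord = 2(14) sin(90°) = 28

28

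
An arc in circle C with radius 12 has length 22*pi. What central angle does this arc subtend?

The full circumference is 2πr = 24*pi.
The arc is 22*pi / 24*pi = 11/12 of the full circle.
So the central angle = 11/12 × 360° = 330°.

330°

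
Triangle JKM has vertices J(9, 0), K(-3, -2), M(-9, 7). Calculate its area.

The Shoelace formula computes the area from vertex coordinates by summing cross products.
For vertices (9,0), (-3,-2), (-9,7):
Signed sum = 9*-2 - -3*0 + -3*7 - -9*-2 + -9*0 - 9*7
= -18 + -39 + -63 = -120
Area = (1/2)|-120| = 60.

60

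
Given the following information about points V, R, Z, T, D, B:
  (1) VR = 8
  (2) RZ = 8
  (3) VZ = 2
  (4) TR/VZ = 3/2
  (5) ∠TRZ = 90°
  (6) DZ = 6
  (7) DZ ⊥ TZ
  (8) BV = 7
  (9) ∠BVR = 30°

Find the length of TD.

From the given relations: TR = 3/2·VZ = 3/2·2 = 3.
Step 1: By the law of cosines on triangle ZRT: ZT² = 8² + 3² − 2·8·3·cos(90°) = 73, so ZT = √73.
Step 2: By the law of cosines on triangle TZD: TD² = √73² + 6² − 2·√73·6·cos(90°) = 109, so TD = √109.

Therefore, the length of TD = √109.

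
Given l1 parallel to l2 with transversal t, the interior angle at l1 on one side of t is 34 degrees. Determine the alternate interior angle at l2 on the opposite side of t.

Alternate interior angles are equal: 34 degrees.

34 degrees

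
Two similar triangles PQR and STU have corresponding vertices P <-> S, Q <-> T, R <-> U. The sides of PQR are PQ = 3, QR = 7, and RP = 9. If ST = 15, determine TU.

Similar triangles have proportional sides. Setting up the proportion:
ST / PQ = TU / QR
15 / 3 = TU / 7
TU = 7 * 15 / 3 = 35.

35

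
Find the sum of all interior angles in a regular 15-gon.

The sum of interior angles of an n-sided polygon is (n - 2) * 180.
For n = 15: (15 - 2) * 180 = 13 * 180 = 2340 degrees.

2340 degrees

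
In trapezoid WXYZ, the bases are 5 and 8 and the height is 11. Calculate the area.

Area = (5 + 8) * 11 / 2 = 143 / 2 = 143/2

143/2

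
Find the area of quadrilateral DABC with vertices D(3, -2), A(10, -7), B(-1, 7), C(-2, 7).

Using the Shoelace formula for a quadrilateral (vertices in order):
Area = (1/2)|sum of (x_i * y_(i+1) - x_(i+1) * y_i)|
Terms: (3*-7 - 10*-2) = -1, (10*7 - -1*-7) = 63, (-1*7 - -2*7) = 7, (-2*-2 - 3*7) = -17
Sum = 52
Area = (1/2)(52) = 26

26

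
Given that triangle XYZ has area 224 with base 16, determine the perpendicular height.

height = 2 * 224 / 16 = 28

28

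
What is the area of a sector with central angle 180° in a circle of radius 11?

Sector area = πr² × θ/360
= π × 11² × 1/2
= π × 121 × 1/2
= 121*pi/2

121*pi/2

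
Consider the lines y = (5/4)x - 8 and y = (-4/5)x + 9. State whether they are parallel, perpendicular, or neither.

Slope of line 1: m1 = 5/4
Slope of line 2: m2 = -4/5
Two lines are perpendicular when the product of their slopes is -1 (negative reciprocals).
m1 * m2 = (5/4) * (-4/5) = -1, confirming perpendicularity.

Perpendicular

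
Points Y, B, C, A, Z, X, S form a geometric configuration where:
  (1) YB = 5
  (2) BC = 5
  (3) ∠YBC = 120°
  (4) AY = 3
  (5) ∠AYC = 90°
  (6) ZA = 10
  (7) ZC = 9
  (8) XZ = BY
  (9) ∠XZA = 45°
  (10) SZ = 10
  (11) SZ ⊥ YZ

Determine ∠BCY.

Step 1: By the law of cosines on triangle CBY: CY² = 5² + 5² − 2·5·5·cos(120°) = 75, so CY = 5·√3.
Step 2: By the inverse law of cosines on triangle BCY: cos(∠BCY) = (5² + (5·√3)² − 5²) / (2·5·5·√3) = 75/86.6 = 0.866, so ∠BCY = 30°.

Therefore, the measure of angle ∠BCY = 30°.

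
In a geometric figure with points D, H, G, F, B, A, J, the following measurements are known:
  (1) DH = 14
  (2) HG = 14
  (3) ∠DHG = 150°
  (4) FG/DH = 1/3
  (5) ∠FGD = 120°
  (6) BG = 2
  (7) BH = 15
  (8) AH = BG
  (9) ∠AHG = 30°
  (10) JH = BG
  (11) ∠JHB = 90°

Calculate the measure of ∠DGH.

Step 1: By the law of cosines on triangle GHD: GD² = 14² + 14² − 2·14·14·cos(150°) = 731.48, so GD ≈ 27.05.
Step 2: By the inverse law of cosines on triangle DGH: cos(∠DGH) = (27.05² + 14² − 14²) / (2·27.05·14) = 731.48/757.29 = 0.9659, so ∠DGH = 15°.

Therefore, the measure of angle ∠DGH = 15°.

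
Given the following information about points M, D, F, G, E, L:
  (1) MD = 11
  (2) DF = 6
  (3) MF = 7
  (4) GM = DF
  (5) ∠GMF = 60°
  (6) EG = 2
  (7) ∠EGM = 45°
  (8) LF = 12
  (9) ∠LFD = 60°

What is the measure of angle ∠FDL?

Step 1: By the law of cosines on triangle DFL: DL² = 6² + 12² − 2·6·12·cos(60°) = 108, so DL = 6·√3.
Step 2: By the inverse law of cosines on triangle FDL: cos(∠FDL) = (6² + (6·√3)² − 12²) / (2·6·6·√3) = 0/124.71 = 0, so ∠FDL = 90°.

Therefore, the measure of angle ∠FDL = 90°.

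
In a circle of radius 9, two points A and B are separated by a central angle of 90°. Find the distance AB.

Chord = 2(9) sin(45°) = 9*sqrt(2)

9*sqrt(2)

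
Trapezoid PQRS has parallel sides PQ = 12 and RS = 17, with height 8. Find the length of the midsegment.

The midsegment (median) of a trapezoid connects the midpoints of the non-parallel sides.
Its length is the average of the two bases: (12 + 17) / 2 = 29/2.

29/2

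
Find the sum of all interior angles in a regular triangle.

The sum of interior angles of an n-sided polygon is (n - 2) * 180.
For n = 3: (3 - 2) * 180 = 1 * 180 = 180 degrees.

180 degrees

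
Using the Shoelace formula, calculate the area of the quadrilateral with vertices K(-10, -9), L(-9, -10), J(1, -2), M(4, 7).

The Shoelace formula works by pairing each vertex with the next (cycling back to the first).
For each pair, compute x_i*y_(i+1) - x_(i+1)*y_i:
  (-10*-10 - -9*-9) = 19
  (-9*-2 - 1*-10) = 28
  (1*7 - 4*-2) = 15
  (4*-9 - -10*7) = 34
Taking half the absolute value of the total: Area = (1/2)(96) = 48.

48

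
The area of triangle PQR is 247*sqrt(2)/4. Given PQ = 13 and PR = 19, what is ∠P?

sin(C) = 2 * 247*sqrt(2)/4 / (13 * 19) = sqrt(2)/2, so C = arcsin(sqrt(2)/2) = 45°.
Since sin(180° - C) = sin(C), the obtuse angle 135° gives the same area, so C = 45° or C = 135°.

45° or 135°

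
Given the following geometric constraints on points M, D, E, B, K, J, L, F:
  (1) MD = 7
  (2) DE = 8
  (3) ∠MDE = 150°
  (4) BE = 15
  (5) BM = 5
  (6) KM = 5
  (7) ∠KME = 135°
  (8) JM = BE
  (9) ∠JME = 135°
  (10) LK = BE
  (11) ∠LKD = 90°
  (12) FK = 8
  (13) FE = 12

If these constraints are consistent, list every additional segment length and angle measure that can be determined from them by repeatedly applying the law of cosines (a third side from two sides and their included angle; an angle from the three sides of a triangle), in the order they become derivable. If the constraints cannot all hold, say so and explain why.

The constraints are consistent. Derivable facts, in order:
After 1 step:
- ME ≈ 14.49
After 2 steps:
- EJ ≈ 27.25
- EK ≈ 18.37
- ∠BEM = 19.42°
- ∠BME = 86.05°
- ∠DEM = 13.98°
- ∠DME = 16.02°
- ∠EBM = 74.53°
After 3 steps:
- ∠EFK = 132.4°
- ∠EJM = 22.09°
- ∠EKF = 28.84°
- ∠EKM = 33.9°
- ∠FEK = 18.76°
- ∠JEM = 22.91°
- ∠KEM = 11.1°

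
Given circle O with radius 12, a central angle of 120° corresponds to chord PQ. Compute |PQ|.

Chord = 2(12) sin(60°) = 12*sqrt(3)

12*sqrt(3)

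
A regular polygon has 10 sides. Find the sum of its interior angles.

The sum of interior angles of an n-sided polygon is (n - 2) * 180.
For n = 10: (10 - 2) * 180 = 8 * 180 = 1440 degrees.

1440 degrees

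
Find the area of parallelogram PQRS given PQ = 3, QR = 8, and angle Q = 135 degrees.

Area = 3 * 8 * sin(135°) = 24 * sqrt(2)/2 = 12*sqrt(2)

12*sqrt(2)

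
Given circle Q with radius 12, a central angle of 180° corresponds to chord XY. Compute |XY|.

Chord = 2(12) sin(90°) = 24

24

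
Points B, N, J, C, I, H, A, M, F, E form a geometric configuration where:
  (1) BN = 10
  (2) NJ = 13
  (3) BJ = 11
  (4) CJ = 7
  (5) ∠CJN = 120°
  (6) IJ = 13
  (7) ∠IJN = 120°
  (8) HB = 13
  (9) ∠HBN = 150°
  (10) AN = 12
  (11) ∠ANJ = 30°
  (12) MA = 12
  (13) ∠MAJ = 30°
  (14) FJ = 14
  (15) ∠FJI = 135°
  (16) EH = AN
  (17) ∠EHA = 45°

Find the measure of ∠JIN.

Step 1: By the law of cosines on triangle IJN: IN² = 13² + 13² − 2·13·13·cos(120°) = 507, so IN = 13·√3.
Step 2: By the inverse law of cosines on triangle JIN: cos(∠JIN) = (13² + (13·√3)² − 13²) / (2·13·13·√3) = 507/585.43 = 0.866, so ∠JIN = 30°.

Therefore, the measure of angle ∠JIN = 30°.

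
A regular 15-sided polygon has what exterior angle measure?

Each exterior angle of a regular n-gon is 360 / n.
For n = 15: 360 / 15 = 24 degrees.

24 degrees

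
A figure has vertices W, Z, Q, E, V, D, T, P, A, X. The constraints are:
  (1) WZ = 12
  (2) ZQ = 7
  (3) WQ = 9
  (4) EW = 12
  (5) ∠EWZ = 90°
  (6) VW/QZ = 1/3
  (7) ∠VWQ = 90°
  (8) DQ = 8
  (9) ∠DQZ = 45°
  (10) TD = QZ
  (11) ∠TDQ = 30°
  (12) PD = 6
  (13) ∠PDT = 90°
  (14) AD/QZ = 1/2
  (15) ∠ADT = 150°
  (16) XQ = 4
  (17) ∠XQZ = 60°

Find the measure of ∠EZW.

Step 1: By the law of cosines on triangle ZWE: ZE² = 12² + 12² − 2·12·12·cos(90°) = 288, so ZE = 12·√2.
Step 2: By the inverse law of cosines on triangle EZW: cos(∠EZW) = ((12·√2)² + 12² − 12²) / (2·12·√2·12) = 288/407.29 = 0.7071, so ∠EZW = 45°.

Therefore, the measure of angle ∠EZW = 45°.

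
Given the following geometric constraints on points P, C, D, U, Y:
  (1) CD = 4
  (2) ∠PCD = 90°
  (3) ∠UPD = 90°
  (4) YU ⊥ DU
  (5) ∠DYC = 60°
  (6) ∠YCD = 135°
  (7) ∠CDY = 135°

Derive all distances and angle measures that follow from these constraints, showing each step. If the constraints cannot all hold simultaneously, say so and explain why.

These constraints are not satisfiable: (5), (6) and (7) are the three interior angles of triangle DYC, which must sum to 180°, but 60° + 135° + 135° = 330°. No planar figure meets all of them, so nothing further can be derived.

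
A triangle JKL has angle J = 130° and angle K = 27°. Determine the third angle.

angle L = 180 - 130 - 27 = 23 degrees.

23 degrees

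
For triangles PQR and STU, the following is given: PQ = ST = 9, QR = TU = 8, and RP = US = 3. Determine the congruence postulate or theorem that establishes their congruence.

Consider the given information: PQ = ST = 9, QR = TU = 8, and RP = US = 3
This is not AAS or HL: AAS requires two angles and a non-included side. HL only applies to right triangles with matching hypotenuse and leg.
The correct criterion is SSS. All three pairs of corresponding sides are equal (Side-Side-Side).

SSS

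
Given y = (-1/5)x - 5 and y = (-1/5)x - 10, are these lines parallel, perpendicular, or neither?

Slope of line 1: m1 = -1/5
Slope of line 2: m2 = -1/5
Since m1 = m2 = -1/5, the lines are parallel.

Parallel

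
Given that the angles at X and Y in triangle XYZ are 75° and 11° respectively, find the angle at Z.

By the triangle angle sum property, the three interior angles of any triangle add up to 180°.
We know angle X = 75° and angle Y = 11°, so their sum is 86°.
Therefore angle Z = 180° - 86° = 94°.

94 degrees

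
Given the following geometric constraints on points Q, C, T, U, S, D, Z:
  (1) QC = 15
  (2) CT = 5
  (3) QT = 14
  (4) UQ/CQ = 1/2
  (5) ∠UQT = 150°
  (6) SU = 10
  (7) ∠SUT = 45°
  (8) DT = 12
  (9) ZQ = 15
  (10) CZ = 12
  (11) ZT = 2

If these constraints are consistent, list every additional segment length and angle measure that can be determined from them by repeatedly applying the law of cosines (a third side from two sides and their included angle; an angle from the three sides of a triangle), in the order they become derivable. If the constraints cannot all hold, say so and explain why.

These constraints are not satisfiable: by the triangle inequality in triangle TCZ, (2) CT = 5 and (11) ZT = 2 force CZ ≤ 5 + 2 = 7, but (10) says CZ = 12. No planar figure meets all of them, so nothing further can be derived.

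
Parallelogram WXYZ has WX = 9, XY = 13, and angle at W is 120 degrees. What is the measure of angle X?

In a parallelogram, consecutive angles are supplementary (sum to 180°).
angle X = 180 - angle W
angle X = 180 - 120
angle X = 60 degrees

60 degrees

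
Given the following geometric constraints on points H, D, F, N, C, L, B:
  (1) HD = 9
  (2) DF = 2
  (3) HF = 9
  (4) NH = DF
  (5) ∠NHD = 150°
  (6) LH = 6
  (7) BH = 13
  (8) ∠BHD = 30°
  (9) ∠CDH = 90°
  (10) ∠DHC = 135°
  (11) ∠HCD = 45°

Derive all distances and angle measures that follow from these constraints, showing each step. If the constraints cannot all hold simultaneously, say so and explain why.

These constraints are not satisfiable: (9), (10) and (11) are the three interior angles of triangle CDH, which must sum to 180°, but 90° + 135° + 45° = 270°. No planar figure meets all of them, so nothing further can be derived.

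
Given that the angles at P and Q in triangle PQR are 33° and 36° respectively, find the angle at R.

angle R = 180 - 33 - 36 = 111 degrees.

111 degrees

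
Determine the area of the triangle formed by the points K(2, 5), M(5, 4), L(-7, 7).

Using the Shoelace formula for a triangle:
Area = (1/2)|x0(y1 - y2) + x1(y2 - y0) + x2(y0 - y1)|
Area = (1/2)|2(4 - 7) + 5(7 - 5) + -7(5 - 4)|
Area = (1/2)|-6 + 10 + -7|
Area = (1/2)|-3|
Area = (1/2)(3)
Area = 3/2

3/2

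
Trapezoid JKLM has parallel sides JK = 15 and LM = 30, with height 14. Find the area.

Area of a trapezoid = (base1 + base2) * height / 2
Area = (15 + 30) * 14 / 2
Area = 45 * 14 / 2
Area = 630 / 2
Area = 315

315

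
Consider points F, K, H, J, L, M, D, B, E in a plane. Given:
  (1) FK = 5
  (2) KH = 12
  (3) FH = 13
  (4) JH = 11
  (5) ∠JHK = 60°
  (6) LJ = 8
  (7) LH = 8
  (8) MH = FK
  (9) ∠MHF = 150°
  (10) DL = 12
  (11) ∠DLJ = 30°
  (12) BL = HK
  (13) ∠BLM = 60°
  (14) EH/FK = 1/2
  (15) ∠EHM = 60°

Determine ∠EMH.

From the given relations: MH = FK = 5; EH = 1/2·FK = 1/2·5 ≈ 2.5.
Step 1: By the law of cosines on triangle MHE: ME² = 5² + 2.5² − 2·5·2.5·cos(60°) = 18.75, so ME = 5/2·√3.
Step 2: By the inverse law of cosines on triangle EMH: cos(∠EMH) = ((5/2·√3)² + 5² − 2.5²) / (2·5/2·√3·5) = 37.5/43.3 = 0.866, so ∠EMH = 30°.

Therefore, the measure of angle ∠EMH = 30°.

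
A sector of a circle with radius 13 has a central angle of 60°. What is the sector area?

Sector area = πr² × θ/360
= π × 13² × 1/6
= π × 169 × 1/6
= 169*pi/6

169*pi/6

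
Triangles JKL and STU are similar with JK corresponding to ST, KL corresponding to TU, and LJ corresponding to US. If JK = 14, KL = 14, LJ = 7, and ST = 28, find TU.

k = 28/14 = 2. TU = 2 * 14 = 28.

28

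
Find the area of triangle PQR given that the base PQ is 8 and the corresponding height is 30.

A triangle's area is half the area of a rectangle with the same base and height.
Area = (1/2) * 8 * 30 = 120.

120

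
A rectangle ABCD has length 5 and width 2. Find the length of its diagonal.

d = sqrt(5^2 + 2^2) = sqrt(29)

sqrt(29)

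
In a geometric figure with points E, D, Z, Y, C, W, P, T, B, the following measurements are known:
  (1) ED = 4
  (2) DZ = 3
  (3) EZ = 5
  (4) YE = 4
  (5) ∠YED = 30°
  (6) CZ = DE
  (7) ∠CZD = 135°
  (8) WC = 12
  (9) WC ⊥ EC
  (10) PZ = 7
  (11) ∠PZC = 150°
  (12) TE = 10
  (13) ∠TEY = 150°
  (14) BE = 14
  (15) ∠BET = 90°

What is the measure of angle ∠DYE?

Step 1: By the law of cosines on triangle YED: YD² = 4² + 4² − 2·4·4·cos(30°) = 4.29, so YD ≈ 2.07.
Step 2: By the inverse law of cosines on triangle DYE: cos(∠DYE) = (2.07² + 4² − 4²) / (2·2.07·4) = 4.29/16.56 = 0.2588, so ∠DYE = 75°.

Therefore, the measure of angle ∠DYE = 75°.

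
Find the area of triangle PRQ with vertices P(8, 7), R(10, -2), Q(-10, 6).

Shoelace: Area = (1/2)|8(-2-6) + 10(6-7) + -10(7--2)| = (1/2)(164) = 82

82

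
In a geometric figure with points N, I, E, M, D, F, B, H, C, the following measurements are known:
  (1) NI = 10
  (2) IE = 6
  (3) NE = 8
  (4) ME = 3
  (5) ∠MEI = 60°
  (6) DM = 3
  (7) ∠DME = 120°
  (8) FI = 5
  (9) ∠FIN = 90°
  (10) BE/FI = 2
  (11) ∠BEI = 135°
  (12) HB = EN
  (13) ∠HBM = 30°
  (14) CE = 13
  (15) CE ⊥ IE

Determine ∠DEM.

Step 1: By the law of cosines on triangle EMD: ED² = 3² + 3² − 2·3·3·cos(120°) = 27, so ED = 3·√3.
Step 2: By the inverse law of cosines on triangle DEM: cos(∠DEM) = ((3·√3)² + 3² − 3²) / (2·3·√3·3) = 27/31.18 = 0.866, so ∠DEM = 30°.

Therefore, the measure of angle ∠DEM = 30°.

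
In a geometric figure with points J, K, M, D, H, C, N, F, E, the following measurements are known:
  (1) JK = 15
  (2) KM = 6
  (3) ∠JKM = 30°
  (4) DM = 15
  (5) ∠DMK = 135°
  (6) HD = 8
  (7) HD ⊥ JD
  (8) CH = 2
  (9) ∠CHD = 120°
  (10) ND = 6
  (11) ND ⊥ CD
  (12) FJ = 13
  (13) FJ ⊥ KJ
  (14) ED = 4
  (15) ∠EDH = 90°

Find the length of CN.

Step 1: By the law of cosines on triangle CHD: CD² = 2² + 8² − 2·2·8·cos(120°) = 84, so CD = 2·√21.
Step 2: By the law of cosines on triangle CDN: CN² = (2·√21)² + 6² − 2·2·√21·6·cos(90°) = 120, so CN = 2·√30.

Therefore, the length of CN = 2·√30.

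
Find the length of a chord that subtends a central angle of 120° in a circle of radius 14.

Chord = 2(14) sin(60°) = 14*sqrt(3)

14*sqrt(3)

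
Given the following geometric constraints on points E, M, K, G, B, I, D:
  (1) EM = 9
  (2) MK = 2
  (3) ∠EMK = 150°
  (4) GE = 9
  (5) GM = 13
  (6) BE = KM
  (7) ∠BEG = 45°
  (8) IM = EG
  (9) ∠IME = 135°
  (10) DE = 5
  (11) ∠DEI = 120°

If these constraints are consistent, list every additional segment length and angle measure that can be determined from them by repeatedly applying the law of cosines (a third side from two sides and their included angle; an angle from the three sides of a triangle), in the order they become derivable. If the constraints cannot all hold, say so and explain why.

The constraints are consistent. Derivable facts, in order:
After 1 step:
- EI ≈ 16.63
- EK ≈ 10.78
- GB ≈ 7.72
- ∠EGM = 43.76°
- ∠EMG = 43.76°
- ∠GEM = 92.48°
After 2 steps:
- ID ≈ 19.61
- ∠BGE = 10.56°
- ∠EBG = 124.44°
- ∠EIM = 22.5°
- ∠EKM = 24.68°
- ∠IEM = 22.5°
- ∠KEM = 5.32°
After 3 steps:
- ∠DIE = 12.75°
- ∠EDI = 47.25°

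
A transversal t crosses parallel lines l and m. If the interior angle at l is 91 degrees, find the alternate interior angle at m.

Alternate interior angles formed by parallel lines and a transversal are equal.
The given angle is 91 degrees.
The alternate interior angle = 91 degrees.

91 degrees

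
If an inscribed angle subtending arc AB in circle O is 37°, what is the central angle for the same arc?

The inscribed angle theorem states that a central angle is always twice any inscribed angle that subtends the same arc.
Since the inscribed angle is 37°, the central angle = 2 × 37° = 74°.

74°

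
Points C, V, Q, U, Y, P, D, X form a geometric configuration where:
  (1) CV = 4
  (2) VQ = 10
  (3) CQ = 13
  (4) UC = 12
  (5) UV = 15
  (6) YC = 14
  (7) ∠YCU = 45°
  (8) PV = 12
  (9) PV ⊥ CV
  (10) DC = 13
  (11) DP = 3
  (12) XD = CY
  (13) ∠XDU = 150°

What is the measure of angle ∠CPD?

Step 1: By the law of cosines on triangle PVC: PC² = 12² + 4² − 2·12·4·cos(90°) = 160, so PC = 4·√10.
Step 2: By the inverse law of cosines on triangle CPD: cos(∠CPD) = ((4·√10)² + 3² − 13²) / (2·4·√10·3) = 0/75.89 = 0, so ∠CPD = 90°.

Therefore, the measure of angle ∠CPD = 90°.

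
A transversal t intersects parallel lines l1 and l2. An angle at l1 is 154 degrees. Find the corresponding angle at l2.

When a transversal crosses parallel lines, angles in the same position at each intersection are called corresponding angles.
These are always equal, so the answer is 154 degrees.

154 degrees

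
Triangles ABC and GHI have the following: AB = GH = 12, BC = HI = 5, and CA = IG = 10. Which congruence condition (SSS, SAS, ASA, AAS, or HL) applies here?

Consider the given information: AB = GH = 12, BC = HI = 5, and CA = IG = 10
This is not ASA or AAS: ASA requires two angles and the side between them. AAS requires two angles and a non-included side.
The correct criterion is SSS. All three pairs of corresponding sides are equal (Side-Side-Side).

SSS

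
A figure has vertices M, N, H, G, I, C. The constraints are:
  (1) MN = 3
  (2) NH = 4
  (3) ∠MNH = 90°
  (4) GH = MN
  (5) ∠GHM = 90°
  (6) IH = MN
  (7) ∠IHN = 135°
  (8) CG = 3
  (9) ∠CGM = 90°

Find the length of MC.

From the given relations: GH = MN = 3.
Step 1: By the law of cosines on triangle HNM: HM² = 4² + 3² − 2·4·3·cos(90°) = 25, so HM = 5.
Step 2: By the law of cosines on triangle GHM: GM² = 3² + 5² − 2·3·5·cos(90°) = 34, so GM = √34.
Step 3: By the law of cosines on triangle MGC: MC² = √34² + 3² − 2·√34·3·cos(90°) = 43, so MC = √43.

Therefore, the length of MC = √43.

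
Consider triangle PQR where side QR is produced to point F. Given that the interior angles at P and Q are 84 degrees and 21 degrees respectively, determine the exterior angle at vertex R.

By the exterior angle theorem, an exterior angle of a triangle equals the sum of the two remote interior angles.
Exterior angle = angle P + angle Q
Exterior angle = 84 + 21 = 105 degrees

105 degrees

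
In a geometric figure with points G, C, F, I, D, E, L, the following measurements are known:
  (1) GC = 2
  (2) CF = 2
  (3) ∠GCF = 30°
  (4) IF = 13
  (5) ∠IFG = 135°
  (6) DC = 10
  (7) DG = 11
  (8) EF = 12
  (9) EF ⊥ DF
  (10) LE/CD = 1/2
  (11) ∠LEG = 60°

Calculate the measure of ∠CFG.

Step 1: By the law of cosines on triangle FCG: FG² = 2² + 2² − 2·2·2·cos(30°) = 1.07, so FG ≈ 1.04.
Step 2: By the inverse law of cosines on triangle CFG: cos(∠CFG) = (2² + 1.04² − 2²) / (2·2·1.04) = 1.07/4.14 = 0.2588, so ∠CFG = 75°.

Therefore, the measure of angle ∠CFG = 75°.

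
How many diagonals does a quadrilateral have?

Each of the 4 vertices connects to 1 non-adjacent vertices via diagonals.
Total connections = 4 × 1 = 4, but each diagonal is counted twice.
Number of diagonals = 4 / 2 = 2.

2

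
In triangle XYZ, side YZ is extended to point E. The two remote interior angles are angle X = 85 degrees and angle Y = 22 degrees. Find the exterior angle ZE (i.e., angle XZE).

Exterior angle = 85 + 22 = 107 degrees (exterior angle theorem).

107 degrees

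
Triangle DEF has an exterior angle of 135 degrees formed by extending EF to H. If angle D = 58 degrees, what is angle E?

By the exterior angle theorem: exterior angle = sum of remote interior angles.
135 = 58 + angle E
angle E = 135 - 58 = 77 degrees

77 degrees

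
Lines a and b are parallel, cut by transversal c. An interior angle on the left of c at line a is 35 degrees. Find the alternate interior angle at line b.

Alternate interior angles formed by parallel lines and a transversal are equal.
The given angle is 35 degrees.
The alternate interior angle = 35 degrees.

35 degrees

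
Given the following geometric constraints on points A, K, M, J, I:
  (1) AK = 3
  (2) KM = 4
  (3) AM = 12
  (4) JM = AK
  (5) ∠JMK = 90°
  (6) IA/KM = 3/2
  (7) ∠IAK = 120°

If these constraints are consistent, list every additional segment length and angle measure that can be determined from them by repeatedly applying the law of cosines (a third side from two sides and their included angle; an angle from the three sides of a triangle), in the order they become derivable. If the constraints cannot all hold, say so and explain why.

These constraints are not satisfiable: by the triangle inequality in triangle KAM, (1) AK = 3 and (2) KM = 4 force AM ≤ 3 + 4 = 7, but (3) says AM = 12. No planar figure meets all of them, so nothing further can be derived.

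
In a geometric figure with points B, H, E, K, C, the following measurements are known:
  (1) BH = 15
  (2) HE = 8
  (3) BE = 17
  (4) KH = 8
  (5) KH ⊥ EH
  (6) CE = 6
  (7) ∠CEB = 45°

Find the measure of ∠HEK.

Step 1: By the law of cosines on triangle EHK: EK² = 8² + 8² − 2·8·8·cos(90°) = 128, so EK = 8·√2.
Step 2: By the inverse law of cosines on triangle HEK: cos(∠HEK) = (8² + (8·√2)² − 8²) / (2·8·8·√2) = 128/181.02 = 0.7071, so ∠HEK = 45°.

Therefore, the measure of angle ∠HEK = 45°.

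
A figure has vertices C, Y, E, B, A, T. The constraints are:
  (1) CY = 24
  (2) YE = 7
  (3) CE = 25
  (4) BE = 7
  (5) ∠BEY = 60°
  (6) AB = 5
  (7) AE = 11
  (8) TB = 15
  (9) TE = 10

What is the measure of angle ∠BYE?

Step 1: By the law of cosines on triangle YEB: YB² = 7² + 7² − 2·7·7·cos(60°) = 49, so YB = 7.
Step 2: By the inverse law of cosines on triangle BYE: cos(∠BYE) = (7² + 7² − 7²) / (2·7·7) = 49/98 = 0.5, so ∠BYE = 60°.

Therefore, the measure of angle ∠BYE = 60°.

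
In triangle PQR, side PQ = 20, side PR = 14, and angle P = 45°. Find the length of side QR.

When two sides and the included angle are known, the law of cosines gives the third side.
c^2 = a^2 + b^2 - 2ab cos(C) generalizes the Pythagorean theorem to non-right triangles.
Here: QR^2 = 400 + 196 - 560*(sqrt(2)/2) = 596 - 280*sqrt(2)
QR = 2*sqrt(149 - 70*sqrt(2))

2*sqrt(149 - 70*sqrt(2))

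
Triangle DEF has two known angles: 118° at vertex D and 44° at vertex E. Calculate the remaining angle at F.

Let angle F = x. Then 118 + 44 + x = 180.
x = 180 - 162 = 18 degrees.

18 degrees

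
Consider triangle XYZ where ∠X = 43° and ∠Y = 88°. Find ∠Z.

angle Z = 180 - 43 - 88 = 49 degrees.

49 degrees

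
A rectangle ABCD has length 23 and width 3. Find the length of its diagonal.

Using the Pythagorean theorem:
d² = 23² + 3² = 529 + 9 = 538
d = sqrt(538)

sqrt(538)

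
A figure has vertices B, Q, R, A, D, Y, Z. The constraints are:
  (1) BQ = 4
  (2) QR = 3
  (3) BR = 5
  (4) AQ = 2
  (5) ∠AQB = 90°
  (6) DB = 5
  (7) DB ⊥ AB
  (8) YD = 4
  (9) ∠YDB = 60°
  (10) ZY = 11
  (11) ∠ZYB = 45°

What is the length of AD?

Step 1: By the law of cosines on triangle BQA: BA² = 4² + 2² − 2·4·2·cos(90°) = 20, so BA = 2·√5.
Step 2: By the law of cosines on triangle ABD: AD² = (2·√5)² + 5² − 2·2·√5·5·cos(90°) = 45, so AD = 3·√5.

Therefore, the length of AD = 3·√5.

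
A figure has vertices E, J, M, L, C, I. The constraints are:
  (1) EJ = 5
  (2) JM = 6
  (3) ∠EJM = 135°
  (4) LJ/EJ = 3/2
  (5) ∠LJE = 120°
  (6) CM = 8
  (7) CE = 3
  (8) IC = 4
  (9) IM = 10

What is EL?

From the given relations: LJ = 3/2·EJ = 3/2·5 ≈ 7.5.
Step 1: By the law of cosines on triangle EJL: EL² = 5² + 7.5² − 2·5·7.5·cos(120°) = 118.75, so EL = 5/2·√19.

Therefore, the length of EL = 5/2·√19.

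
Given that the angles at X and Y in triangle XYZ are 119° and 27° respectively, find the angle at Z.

The interior angles sum to 180°: angle Z = 180 - 119 - 27 = 34°.
The triangle is obtuse (angles 119°, 27°, 34°).

34 degrees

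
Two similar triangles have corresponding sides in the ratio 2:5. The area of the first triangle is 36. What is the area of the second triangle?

For similar figures, the area ratio equals the square of the side ratio.
Side ratio (the first triangle to the second triangle) = 2:5, so area ratio = 2^2:5^2 = 4:25.
If the area of the first triangle is 36, then the area of the second triangle = 36 * (25/4) = 225.

225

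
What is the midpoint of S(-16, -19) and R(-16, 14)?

M = ((x₁ + x₂)/2, (y₁ + y₂)/2)
= ((-16 + -16)/2, (-19 + 14)/2)
= (-32/2, -5/2) = (-16, -5/2)

(-16, -5/2)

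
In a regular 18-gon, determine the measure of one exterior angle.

Each exterior angle of a regular n-gon is 360 / n.
For n = 18: 360 / 18 = 20 degrees.

20 degrees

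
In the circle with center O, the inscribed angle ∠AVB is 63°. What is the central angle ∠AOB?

By the inscribed angle theorem, the central angle is twice the inscribed angle.
Central angle = 2 × 63° = 126°

126°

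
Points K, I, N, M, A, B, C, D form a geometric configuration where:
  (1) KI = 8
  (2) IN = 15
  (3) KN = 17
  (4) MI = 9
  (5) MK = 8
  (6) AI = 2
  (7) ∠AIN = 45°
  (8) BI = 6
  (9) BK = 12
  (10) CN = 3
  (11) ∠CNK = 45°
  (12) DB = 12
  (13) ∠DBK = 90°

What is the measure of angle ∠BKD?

Step 1: By the law of cosines on triangle KBD: KD² = 12² + 12² − 2·12·12·cos(90°) = 288, so KD = 12·√2.
Step 2: By the inverse law of cosines on triangle BKD: cos(∠BKD) = (12² + (12·√2)² − 12²) / (2·12·12·√2) = 288/407.29 = 0.7071, so ∠BKD = 45°.

Therefore, the measure of angle ∠BKD = 45°.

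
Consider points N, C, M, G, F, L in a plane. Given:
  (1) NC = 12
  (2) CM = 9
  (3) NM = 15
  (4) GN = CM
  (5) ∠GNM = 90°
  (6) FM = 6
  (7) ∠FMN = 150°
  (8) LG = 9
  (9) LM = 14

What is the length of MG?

From the given relations: GN = CM = 9.
Step 1: By the law of cosines on triangle MNG: MG² = 15² + 9² − 2·15·9·cos(90°) = 306, so MG = 3·√34.

Therefore, the length of MG = 3·√34.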